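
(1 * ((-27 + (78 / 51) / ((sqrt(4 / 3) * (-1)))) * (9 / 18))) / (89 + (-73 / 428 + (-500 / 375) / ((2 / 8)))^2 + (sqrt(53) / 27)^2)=-1802805336 / 15940211465 - 868017384 * sqrt(3) / 270983594905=-0.12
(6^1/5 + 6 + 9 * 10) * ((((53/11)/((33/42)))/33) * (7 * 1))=841428/6655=126.44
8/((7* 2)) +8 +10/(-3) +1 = 131/21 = 6.24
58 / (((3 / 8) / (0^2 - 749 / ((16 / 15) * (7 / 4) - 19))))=1737680 / 257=6761.40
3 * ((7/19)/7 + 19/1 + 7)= 1485/19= 78.16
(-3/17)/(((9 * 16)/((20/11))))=-5/2244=-0.00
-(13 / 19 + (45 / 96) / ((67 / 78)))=-25051 / 20368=-1.23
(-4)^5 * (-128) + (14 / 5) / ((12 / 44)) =1966234 / 15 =131082.27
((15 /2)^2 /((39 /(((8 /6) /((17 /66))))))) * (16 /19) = 6.29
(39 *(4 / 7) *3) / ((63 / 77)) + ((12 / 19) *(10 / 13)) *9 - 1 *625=-931781 / 1729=-538.91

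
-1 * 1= -1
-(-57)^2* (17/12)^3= -9237.46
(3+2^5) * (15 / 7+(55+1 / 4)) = 2008.75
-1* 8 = -8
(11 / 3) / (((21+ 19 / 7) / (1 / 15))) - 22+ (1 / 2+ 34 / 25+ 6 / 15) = -19.73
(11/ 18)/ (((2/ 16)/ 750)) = 11000/ 3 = 3666.67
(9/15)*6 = 18/5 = 3.60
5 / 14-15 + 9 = -79 / 14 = -5.64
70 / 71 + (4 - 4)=70 / 71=0.99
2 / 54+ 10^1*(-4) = -1079 / 27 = -39.96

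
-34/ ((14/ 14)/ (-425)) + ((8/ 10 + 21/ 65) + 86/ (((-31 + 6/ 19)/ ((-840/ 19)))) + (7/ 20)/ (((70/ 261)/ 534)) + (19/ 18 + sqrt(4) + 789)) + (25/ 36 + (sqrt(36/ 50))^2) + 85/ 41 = 249639121503/ 15536950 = 16067.45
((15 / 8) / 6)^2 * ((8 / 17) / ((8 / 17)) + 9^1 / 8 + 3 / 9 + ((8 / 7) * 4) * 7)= 20675 / 6144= 3.37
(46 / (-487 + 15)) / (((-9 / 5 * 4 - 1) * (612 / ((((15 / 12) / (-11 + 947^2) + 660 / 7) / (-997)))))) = -38895410975 / 21178590958965888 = -0.00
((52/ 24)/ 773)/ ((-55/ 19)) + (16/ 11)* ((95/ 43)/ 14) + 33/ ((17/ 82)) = 208070686441/ 1305295530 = 159.41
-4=-4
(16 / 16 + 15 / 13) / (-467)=-0.00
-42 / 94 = -21 / 47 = -0.45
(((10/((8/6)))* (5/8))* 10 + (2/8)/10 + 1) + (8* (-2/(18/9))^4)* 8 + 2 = 1139/10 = 113.90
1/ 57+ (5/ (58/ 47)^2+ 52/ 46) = 19542815/ 4410204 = 4.43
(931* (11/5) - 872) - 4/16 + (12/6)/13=1176.10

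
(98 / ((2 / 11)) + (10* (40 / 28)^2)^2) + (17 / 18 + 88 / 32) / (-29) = 2394761783 / 2506644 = 955.37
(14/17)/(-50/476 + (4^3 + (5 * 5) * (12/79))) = 15484/1272753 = 0.01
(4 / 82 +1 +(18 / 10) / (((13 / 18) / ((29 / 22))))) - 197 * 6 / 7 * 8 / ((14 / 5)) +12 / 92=-15791652637 / 33038005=-477.98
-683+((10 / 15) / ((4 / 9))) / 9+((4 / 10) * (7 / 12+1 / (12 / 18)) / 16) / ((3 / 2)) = -98323 / 144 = -682.80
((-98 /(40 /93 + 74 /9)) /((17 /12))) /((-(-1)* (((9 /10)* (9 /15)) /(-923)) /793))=3131874200 /289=10836934.95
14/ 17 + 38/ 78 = 869/ 663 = 1.31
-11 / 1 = -11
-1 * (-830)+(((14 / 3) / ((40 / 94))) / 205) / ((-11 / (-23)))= 56157067 / 67650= 830.11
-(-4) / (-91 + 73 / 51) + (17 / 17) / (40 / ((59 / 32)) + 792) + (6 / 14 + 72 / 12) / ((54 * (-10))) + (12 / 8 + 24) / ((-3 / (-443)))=2167630666927 / 575663928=3765.44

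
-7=-7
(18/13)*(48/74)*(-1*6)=-2592/481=-5.39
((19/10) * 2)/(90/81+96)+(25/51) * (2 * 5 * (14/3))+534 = 19597837/35190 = 556.91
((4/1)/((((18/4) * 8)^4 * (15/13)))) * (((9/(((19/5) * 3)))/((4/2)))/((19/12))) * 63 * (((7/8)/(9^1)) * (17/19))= 10829/3840162048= 0.00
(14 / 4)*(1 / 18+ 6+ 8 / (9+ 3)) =847 / 36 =23.53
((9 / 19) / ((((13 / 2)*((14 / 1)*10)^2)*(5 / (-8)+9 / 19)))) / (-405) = 1 / 16482375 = 0.00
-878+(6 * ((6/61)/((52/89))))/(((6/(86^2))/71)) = 69406732/793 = 87524.25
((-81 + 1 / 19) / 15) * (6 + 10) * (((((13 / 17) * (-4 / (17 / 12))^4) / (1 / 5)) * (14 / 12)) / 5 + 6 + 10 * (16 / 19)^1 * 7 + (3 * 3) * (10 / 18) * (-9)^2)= -349620908639776 / 7688525655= -45473.08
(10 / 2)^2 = 25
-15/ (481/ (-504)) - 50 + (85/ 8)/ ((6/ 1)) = -750635/ 23088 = -32.51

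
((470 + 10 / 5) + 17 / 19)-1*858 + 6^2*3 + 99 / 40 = -208719 / 760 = -274.63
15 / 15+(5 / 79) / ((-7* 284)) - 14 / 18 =0.22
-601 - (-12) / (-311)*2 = -186935 / 311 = -601.08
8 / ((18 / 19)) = 76 / 9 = 8.44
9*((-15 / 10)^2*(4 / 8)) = 81 / 8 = 10.12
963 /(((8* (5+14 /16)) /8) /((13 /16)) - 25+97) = 12519 /1030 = 12.15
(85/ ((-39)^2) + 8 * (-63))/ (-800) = 766499/ 1216800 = 0.63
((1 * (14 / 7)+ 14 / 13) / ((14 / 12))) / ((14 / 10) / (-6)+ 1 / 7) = -7200 / 247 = -29.15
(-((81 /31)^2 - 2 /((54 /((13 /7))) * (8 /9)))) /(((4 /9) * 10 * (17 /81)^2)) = -4289929533 /124422592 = -34.48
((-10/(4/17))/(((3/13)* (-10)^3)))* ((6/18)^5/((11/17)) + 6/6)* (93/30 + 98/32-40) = -160928443/25660800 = -6.27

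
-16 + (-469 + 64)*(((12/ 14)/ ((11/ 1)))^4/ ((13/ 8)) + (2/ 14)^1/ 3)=-16129401133/ 456989533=-35.29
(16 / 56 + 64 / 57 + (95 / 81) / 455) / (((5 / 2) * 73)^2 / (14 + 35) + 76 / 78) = 0.00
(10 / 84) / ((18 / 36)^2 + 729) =0.00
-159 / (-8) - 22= -17 / 8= -2.12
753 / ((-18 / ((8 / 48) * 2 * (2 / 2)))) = -13.94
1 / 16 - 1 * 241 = -3855 / 16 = -240.94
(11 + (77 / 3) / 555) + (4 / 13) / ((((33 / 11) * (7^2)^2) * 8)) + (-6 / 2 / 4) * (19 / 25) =10888941517 / 1039392900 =10.48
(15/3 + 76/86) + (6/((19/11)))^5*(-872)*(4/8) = -23478104681801/106472257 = -220509.13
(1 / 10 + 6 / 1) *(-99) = -6039 / 10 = -603.90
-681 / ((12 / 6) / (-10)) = 3405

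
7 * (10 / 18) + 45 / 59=2470 / 531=4.65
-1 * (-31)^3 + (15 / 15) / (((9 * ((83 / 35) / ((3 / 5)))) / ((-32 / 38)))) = 140941109 / 4731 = 29790.98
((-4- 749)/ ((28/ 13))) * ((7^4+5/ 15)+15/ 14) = -329239963/ 392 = -839897.86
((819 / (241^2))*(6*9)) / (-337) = -44226 / 19573297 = -0.00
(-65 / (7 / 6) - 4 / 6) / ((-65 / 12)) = 4736 / 455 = 10.41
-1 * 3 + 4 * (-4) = -19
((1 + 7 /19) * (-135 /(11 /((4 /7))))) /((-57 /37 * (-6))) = -28860 /27797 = -1.04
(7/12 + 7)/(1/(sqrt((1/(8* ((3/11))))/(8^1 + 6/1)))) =13* sqrt(231)/144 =1.37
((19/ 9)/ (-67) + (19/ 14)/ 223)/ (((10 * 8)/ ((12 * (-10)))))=47861/ 1255044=0.04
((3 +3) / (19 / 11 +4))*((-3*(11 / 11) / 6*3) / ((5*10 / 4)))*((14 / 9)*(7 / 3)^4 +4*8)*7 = -1252724 / 18225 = -68.74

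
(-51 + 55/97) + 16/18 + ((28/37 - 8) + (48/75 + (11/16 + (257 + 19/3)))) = 2685808631/12920400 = 207.87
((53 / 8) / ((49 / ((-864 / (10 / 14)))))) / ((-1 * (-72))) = -2.27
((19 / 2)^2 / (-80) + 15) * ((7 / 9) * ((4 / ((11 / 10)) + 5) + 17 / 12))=41233871 / 380160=108.46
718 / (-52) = -359 / 26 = -13.81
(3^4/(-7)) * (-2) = 162/7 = 23.14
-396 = -396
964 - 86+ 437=1315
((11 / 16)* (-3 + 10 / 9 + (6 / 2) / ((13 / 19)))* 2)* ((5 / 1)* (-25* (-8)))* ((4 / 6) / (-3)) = -803000 / 1053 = -762.58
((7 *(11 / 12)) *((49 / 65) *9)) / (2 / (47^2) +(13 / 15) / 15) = 1125165195 / 1516684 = 741.86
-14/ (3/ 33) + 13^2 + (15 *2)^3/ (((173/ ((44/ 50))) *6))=6555/ 173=37.89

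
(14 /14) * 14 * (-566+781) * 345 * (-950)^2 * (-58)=-54357665250000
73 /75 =0.97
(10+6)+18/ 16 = 137/ 8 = 17.12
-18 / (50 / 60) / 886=-54 / 2215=-0.02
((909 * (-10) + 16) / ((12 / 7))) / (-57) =92.86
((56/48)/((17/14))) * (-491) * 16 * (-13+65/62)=47540584/527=90209.84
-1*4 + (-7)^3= -347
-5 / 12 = -0.42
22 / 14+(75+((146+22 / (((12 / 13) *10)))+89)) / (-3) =-129221 / 1260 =-102.56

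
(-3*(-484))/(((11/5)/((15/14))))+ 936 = 11502/7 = 1643.14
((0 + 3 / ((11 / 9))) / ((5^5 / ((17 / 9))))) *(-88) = -408 / 3125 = -0.13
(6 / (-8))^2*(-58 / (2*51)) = -0.32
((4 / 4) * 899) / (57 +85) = 6.33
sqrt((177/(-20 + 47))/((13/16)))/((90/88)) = 176 *sqrt(767)/1755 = 2.78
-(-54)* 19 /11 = 1026 /11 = 93.27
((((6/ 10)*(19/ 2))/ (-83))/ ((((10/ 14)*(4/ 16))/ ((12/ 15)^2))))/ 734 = -0.00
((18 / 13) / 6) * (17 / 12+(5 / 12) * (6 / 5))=23 / 52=0.44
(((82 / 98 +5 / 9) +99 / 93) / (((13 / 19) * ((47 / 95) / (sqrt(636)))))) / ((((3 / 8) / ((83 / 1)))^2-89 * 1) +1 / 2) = -2.07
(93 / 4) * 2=93 / 2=46.50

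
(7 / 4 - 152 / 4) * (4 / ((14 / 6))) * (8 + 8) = -6960 / 7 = -994.29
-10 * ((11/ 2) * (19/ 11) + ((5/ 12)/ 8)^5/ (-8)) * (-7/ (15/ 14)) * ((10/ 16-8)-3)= -2520251765756417/ 391378894848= -6439.42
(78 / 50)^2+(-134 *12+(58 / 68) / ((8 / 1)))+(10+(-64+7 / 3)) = -845134489 / 510000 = -1657.13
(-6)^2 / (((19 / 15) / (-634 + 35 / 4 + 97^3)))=492505785 / 19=25921357.11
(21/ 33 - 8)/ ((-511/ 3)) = 243/ 5621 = 0.04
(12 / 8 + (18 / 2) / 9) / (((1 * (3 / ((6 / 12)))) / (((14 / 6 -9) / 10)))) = -5 / 18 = -0.28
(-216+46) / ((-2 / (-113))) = -9605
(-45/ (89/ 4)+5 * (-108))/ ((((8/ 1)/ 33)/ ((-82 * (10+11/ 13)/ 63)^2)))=-328406816760/ 737009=-445594.04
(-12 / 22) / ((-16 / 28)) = 21 / 22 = 0.95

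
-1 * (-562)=562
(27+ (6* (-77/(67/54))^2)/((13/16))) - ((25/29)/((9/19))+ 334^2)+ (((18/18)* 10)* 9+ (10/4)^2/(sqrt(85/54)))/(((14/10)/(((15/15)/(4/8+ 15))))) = -274611374798308/3305165409+ 75* sqrt(510)/7378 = -83085.29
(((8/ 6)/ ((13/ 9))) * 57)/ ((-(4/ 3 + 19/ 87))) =-2204/ 65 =-33.91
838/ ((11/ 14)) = 11732/ 11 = 1066.55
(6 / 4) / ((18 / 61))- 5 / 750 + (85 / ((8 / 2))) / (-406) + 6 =11.02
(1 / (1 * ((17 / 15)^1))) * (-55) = -825 / 17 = -48.53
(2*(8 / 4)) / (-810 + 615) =-4 / 195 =-0.02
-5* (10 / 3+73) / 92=-1145 / 276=-4.15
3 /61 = 0.05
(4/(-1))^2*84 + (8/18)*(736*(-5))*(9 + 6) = -69568/3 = -23189.33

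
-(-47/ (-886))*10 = -235/ 443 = -0.53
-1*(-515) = 515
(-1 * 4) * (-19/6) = 38/3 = 12.67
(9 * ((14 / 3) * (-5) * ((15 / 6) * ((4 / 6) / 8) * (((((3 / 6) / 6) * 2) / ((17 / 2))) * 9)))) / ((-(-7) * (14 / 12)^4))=-24300 / 40817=-0.60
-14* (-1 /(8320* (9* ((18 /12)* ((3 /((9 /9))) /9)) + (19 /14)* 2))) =49 /210080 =0.00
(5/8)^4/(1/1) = 625/4096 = 0.15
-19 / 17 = -1.12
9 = 9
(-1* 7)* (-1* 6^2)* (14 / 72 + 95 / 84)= 334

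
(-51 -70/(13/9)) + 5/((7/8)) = -8531/91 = -93.75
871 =871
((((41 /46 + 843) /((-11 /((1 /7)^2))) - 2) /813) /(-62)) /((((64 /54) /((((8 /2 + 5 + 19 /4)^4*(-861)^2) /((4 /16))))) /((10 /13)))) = 50068832301365625 /10288738304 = 4866372.42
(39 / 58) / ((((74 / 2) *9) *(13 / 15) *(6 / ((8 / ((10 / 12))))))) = 4 / 1073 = 0.00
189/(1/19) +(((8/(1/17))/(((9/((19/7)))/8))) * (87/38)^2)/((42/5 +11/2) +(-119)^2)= 3591.12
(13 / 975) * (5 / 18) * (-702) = -13 / 5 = -2.60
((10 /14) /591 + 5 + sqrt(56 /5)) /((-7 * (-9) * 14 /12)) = 4 * sqrt(70) /735 + 41380 /608139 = 0.11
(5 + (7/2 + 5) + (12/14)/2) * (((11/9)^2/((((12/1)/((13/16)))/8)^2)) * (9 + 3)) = 73.26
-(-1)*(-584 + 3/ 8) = -4669/ 8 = -583.62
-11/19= -0.58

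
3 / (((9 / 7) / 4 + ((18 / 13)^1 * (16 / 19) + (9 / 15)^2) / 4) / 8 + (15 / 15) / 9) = 1167075 / 77407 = 15.08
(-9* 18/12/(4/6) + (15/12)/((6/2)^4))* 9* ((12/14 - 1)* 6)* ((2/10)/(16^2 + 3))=3278/27195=0.12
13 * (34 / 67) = 442 / 67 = 6.60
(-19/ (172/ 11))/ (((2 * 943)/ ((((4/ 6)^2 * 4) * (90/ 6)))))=-0.02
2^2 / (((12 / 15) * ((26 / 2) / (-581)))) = -223.46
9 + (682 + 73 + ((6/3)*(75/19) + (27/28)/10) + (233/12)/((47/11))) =582494803/750120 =776.54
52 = 52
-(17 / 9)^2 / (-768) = 289 / 62208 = 0.00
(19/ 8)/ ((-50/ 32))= -38/ 25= -1.52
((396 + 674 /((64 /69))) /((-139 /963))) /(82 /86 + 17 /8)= -495872775 /196268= -2526.51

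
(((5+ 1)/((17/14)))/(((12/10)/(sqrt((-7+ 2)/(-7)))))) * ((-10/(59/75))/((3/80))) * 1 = -200000 * sqrt(35)/1003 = -1179.68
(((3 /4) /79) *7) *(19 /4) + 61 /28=22069 /8848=2.49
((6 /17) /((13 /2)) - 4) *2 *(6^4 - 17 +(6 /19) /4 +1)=-42416696 /4199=-10101.62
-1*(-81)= 81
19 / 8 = 2.38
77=77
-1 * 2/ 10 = -1/ 5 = -0.20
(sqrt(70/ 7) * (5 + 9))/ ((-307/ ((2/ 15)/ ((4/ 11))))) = -77 * sqrt(10)/ 4605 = -0.05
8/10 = 4/5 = 0.80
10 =10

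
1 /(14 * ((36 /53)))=53 /504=0.11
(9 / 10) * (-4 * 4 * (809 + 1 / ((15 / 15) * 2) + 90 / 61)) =-3561804 / 305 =-11678.05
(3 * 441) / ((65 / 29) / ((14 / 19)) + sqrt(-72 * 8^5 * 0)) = 537138 / 1235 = 434.93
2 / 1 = 2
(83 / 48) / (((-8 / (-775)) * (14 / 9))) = 192975 / 1792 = 107.69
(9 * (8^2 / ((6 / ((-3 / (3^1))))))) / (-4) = 24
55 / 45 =1.22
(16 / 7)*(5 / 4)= 20 / 7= 2.86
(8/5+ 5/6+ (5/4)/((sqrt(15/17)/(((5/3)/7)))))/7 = 5* sqrt(255)/1764+ 73/210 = 0.39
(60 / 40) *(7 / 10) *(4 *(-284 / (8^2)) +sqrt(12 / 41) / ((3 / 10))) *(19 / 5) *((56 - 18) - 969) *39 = 1028597661 / 400 - 4829097 *sqrt(123) / 205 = 2310239.14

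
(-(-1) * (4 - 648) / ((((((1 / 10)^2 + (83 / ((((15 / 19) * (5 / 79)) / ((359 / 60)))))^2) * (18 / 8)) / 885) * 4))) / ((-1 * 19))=0.00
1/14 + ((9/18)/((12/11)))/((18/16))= 181/378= 0.48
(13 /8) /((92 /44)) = 143 /184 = 0.78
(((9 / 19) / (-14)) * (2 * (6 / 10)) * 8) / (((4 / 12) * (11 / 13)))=-8424 / 7315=-1.15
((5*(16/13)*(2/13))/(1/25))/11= 4000/1859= 2.15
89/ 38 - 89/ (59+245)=623/ 304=2.05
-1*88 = -88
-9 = -9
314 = 314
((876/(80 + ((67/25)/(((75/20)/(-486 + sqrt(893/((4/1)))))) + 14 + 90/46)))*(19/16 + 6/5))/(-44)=0.20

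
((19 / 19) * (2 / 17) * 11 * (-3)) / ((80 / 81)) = -2673 / 680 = -3.93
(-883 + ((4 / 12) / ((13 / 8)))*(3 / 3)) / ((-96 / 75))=860725 / 1248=689.68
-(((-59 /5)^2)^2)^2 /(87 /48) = -207385335.32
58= 58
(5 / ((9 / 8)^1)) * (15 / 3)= 22.22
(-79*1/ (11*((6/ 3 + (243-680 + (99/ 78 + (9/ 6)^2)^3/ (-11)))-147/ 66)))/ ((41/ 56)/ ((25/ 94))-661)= -7775622400/ 314423506778499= -0.00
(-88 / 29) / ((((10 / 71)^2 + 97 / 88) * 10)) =-19518752 / 72177665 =-0.27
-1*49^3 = -117649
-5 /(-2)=5 /2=2.50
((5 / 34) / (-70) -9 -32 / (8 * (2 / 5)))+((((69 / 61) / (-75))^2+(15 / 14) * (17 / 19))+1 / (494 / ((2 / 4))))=-2466626779081 / 136714191250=-18.04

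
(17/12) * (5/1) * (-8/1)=-170/3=-56.67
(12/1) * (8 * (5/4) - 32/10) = 408/5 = 81.60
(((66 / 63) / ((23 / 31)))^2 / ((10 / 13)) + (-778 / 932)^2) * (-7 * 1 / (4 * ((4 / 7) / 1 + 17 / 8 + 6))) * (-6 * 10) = 1666073323162 / 41958285141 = 39.71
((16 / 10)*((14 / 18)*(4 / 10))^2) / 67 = 1568 / 678375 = 0.00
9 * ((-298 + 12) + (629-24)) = 2871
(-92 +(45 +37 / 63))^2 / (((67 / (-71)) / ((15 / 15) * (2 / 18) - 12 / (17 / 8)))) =4320654448 / 341901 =12637.15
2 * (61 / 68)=61 / 34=1.79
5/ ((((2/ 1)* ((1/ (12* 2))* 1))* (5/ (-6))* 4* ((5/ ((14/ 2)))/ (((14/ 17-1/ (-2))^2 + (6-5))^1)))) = -200403/ 2890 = -69.34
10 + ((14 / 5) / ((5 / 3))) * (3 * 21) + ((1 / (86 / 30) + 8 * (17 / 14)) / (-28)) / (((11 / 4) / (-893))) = 134743017 / 579425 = 232.55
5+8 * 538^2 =2315557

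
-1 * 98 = -98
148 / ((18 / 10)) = 740 / 9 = 82.22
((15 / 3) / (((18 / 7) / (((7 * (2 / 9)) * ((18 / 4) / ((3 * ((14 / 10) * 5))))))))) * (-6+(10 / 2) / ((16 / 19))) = -35 / 864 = -0.04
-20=-20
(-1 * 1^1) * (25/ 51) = -25/ 51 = -0.49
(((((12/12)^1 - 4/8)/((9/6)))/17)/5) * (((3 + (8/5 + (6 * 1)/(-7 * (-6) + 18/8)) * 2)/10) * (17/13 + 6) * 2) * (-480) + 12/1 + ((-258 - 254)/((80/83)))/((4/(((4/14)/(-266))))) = -343569196/60696545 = -5.66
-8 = -8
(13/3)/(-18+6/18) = -13/53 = -0.25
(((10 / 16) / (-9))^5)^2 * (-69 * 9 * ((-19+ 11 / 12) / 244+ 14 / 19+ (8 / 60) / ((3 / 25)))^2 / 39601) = -19685625027412109375 / 152953425968237964966495667617792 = -0.00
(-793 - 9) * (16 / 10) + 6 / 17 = -109042 / 85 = -1282.85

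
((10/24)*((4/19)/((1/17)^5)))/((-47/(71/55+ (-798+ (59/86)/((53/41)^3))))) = 265423098067721287/125768014306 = 2110418.13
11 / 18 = 0.61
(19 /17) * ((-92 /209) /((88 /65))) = -1495 /4114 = -0.36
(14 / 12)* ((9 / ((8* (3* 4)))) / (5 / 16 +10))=7 / 660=0.01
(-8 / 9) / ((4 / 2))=-4 / 9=-0.44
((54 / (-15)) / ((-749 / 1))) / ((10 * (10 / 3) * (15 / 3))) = 27 / 936250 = 0.00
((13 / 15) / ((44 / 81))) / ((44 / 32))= 702 / 605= 1.16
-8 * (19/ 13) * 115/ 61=-17480/ 793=-22.04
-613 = -613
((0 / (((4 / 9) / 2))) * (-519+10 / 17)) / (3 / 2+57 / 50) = 0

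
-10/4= -5/2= -2.50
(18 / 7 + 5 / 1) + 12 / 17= 985 / 119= 8.28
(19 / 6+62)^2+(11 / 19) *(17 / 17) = 4247.27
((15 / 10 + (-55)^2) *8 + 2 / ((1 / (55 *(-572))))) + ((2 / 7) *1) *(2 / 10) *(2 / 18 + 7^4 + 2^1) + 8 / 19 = -230842996 / 5985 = -38570.26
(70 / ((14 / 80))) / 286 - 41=-39.60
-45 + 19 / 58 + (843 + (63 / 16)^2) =6041885 / 7424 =813.83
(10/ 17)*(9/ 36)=5/ 34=0.15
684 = 684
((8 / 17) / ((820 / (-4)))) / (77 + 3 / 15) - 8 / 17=-3724 / 7913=-0.47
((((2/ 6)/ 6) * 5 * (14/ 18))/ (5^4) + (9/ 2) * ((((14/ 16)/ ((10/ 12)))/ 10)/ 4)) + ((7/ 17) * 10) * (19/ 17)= 884026241/ 187272000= 4.72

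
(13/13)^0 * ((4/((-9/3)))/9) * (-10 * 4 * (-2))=-320/27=-11.85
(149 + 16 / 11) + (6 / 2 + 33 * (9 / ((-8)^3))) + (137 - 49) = 1356605 / 5632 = 240.87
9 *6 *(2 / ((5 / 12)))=1296 / 5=259.20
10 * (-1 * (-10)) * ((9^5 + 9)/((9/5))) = 3281000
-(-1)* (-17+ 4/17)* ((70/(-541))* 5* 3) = 299250/9197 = 32.54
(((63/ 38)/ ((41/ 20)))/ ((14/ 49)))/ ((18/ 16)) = 1960/ 779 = 2.52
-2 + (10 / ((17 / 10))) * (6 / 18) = -0.04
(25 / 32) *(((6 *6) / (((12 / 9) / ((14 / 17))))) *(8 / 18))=7.72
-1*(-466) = 466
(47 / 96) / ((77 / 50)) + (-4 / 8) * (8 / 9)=-1403 / 11088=-0.13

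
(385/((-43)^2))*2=770/1849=0.42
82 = 82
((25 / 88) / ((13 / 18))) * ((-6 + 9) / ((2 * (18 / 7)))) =525 / 2288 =0.23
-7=-7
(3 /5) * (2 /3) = 2 /5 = 0.40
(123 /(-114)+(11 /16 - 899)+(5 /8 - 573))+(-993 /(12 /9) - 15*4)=-692061 /304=-2276.52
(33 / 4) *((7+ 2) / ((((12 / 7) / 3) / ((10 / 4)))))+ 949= 40763 / 32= 1273.84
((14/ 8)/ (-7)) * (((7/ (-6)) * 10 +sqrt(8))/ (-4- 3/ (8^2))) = -80/ 111 +32 * sqrt(2)/ 259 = -0.55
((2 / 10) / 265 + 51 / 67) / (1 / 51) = 3449742 / 88775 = 38.86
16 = 16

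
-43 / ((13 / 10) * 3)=-430 / 39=-11.03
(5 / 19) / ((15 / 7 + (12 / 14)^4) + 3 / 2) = 0.06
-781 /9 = -86.78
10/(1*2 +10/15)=15/4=3.75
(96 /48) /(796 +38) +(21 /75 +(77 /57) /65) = 0.30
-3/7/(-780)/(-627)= -1/1141140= -0.00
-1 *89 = -89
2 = 2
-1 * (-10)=10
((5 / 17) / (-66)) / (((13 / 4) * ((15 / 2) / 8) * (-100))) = 8 / 546975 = 0.00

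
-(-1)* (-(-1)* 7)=7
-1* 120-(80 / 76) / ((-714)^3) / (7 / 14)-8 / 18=-104122604287 / 864486567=-120.44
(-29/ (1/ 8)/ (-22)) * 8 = 928/ 11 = 84.36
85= 85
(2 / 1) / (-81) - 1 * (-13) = 1051 / 81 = 12.98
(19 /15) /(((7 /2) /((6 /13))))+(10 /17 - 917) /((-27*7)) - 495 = -3790028 /7735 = -489.98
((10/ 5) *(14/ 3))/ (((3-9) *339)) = -14/ 3051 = -0.00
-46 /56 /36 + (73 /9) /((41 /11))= 88993 /41328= 2.15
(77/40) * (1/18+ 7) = 9779/720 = 13.58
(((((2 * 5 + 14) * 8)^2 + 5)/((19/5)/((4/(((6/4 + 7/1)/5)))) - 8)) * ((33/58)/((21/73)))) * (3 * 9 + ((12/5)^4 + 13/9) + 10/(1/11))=-16331815043896/8332425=-1960031.45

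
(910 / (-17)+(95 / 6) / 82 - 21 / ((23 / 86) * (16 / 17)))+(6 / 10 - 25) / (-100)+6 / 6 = -6517643683 / 48093000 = -135.52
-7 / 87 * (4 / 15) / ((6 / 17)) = -238 / 3915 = -0.06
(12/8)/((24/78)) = 39/8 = 4.88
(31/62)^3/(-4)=-1/32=-0.03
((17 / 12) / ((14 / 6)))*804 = 3417 / 7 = 488.14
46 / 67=0.69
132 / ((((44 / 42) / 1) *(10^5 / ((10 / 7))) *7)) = 9 / 35000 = 0.00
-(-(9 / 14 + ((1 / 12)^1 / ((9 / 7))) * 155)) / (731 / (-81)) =-24243 / 20468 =-1.18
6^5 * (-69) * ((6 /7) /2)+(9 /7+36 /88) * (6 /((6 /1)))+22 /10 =-177056521 /770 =-229943.53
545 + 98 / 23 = 12633 / 23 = 549.26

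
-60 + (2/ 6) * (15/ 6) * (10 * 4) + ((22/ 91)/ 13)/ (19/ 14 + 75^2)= -1064956748/ 39935883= -26.67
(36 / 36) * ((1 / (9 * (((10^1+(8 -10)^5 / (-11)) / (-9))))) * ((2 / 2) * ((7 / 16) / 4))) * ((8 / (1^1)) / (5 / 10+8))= -77 / 9656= -0.01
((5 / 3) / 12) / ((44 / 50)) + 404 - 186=172781 / 792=218.16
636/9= 212/3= 70.67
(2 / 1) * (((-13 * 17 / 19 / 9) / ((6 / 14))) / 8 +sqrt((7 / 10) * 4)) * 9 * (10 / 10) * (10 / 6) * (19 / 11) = -7735 / 396 +114 * sqrt(70) / 11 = 67.18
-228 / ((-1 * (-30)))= -38 / 5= -7.60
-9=-9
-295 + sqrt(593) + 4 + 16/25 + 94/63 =-454967/1575 + sqrt(593) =-264.52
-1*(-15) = 15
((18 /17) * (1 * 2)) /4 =9 /17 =0.53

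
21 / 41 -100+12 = -3587 / 41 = -87.49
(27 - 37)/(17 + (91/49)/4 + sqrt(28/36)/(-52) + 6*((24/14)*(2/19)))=-39920500620/74040460573 - 13797420*sqrt(7)/74040460573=-0.54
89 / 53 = 1.68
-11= -11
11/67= 0.16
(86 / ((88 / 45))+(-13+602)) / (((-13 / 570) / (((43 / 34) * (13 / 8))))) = -341314005 / 5984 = -57037.77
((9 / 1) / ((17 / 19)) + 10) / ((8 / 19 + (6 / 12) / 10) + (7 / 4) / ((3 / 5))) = 194370 / 32827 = 5.92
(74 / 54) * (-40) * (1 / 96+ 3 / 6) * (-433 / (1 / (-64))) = -62802320 / 81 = -775337.28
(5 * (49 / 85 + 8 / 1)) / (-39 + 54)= 243 / 85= 2.86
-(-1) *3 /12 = 1 /4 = 0.25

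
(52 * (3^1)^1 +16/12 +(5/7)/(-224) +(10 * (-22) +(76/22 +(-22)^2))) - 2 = 21876571/51744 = 422.78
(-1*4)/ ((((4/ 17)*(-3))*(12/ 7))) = 119/ 36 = 3.31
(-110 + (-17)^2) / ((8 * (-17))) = -179 / 136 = -1.32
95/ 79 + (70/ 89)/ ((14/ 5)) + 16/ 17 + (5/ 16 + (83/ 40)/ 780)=10217256191/ 3729242400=2.74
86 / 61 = 1.41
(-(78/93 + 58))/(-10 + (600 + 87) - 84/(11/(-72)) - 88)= -20064/388337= -0.05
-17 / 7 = -2.43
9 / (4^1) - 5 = -2.75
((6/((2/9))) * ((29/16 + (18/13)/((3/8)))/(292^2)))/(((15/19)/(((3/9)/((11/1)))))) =13053/195084032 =0.00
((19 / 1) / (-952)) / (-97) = 19 / 92344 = 0.00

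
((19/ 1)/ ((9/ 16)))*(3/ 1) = 304/ 3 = 101.33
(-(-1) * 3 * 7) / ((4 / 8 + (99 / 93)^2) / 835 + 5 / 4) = 67404540 / 4018453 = 16.77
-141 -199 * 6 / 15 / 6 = -2314 / 15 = -154.27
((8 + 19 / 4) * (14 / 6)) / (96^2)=119 / 36864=0.00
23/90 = 0.26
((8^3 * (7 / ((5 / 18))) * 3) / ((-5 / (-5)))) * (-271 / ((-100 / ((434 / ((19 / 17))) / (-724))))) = -24185202048 / 429875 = -56261.01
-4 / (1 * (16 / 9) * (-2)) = 9 / 8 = 1.12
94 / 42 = 47 / 21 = 2.24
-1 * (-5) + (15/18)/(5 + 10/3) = 51/10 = 5.10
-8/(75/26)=-2.77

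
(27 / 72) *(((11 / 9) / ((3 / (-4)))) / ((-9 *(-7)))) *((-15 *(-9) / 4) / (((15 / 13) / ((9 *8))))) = -143 / 7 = -20.43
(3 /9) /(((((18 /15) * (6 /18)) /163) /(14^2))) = 26623.33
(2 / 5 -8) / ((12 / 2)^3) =-19 / 540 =-0.04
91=91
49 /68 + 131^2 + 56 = 1170805 /68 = 17217.72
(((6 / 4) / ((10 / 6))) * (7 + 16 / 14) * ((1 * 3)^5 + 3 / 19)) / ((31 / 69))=122958 / 31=3966.39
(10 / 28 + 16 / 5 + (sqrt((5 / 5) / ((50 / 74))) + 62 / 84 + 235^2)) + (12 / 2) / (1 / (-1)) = sqrt(37) / 5 + 5798446 / 105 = 55224.51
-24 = -24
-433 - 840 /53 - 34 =-25591 /53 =-482.85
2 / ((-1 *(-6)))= 1 / 3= 0.33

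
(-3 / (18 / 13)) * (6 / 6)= -13 / 6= -2.17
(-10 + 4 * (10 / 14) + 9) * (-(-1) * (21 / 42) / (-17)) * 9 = -117 / 238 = -0.49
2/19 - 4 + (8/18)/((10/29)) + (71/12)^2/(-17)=-4.67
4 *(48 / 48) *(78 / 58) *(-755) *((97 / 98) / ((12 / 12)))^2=-277048005 / 69629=-3978.92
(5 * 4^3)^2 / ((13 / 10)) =1024000 / 13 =78769.23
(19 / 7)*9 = 171 / 7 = 24.43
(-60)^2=3600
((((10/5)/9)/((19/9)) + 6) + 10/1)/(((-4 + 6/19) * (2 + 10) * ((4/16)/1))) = -51/35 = -1.46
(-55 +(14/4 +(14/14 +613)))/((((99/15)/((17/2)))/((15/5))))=2173.30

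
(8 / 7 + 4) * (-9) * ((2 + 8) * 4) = -12960 / 7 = -1851.43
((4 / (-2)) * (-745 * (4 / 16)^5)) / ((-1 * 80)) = -149 / 8192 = -0.02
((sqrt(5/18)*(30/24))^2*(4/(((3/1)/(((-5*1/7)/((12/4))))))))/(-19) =625/86184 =0.01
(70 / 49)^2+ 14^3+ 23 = 135683 / 49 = 2769.04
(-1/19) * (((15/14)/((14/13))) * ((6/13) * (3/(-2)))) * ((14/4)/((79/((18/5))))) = 243/42028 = 0.01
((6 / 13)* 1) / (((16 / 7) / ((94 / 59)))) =987 / 3068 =0.32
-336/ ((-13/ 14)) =4704/ 13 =361.85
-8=-8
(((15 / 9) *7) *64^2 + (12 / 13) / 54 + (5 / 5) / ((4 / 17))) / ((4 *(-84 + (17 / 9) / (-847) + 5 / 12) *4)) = -18944134979 / 530127728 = -35.74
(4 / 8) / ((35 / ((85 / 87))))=17 / 1218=0.01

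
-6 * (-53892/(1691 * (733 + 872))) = 107784/904685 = 0.12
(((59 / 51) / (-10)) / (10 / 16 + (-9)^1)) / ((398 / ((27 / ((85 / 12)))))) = 12744 / 96330925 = 0.00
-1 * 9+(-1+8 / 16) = -19 / 2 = -9.50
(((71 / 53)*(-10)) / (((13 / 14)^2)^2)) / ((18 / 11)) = -150014480 / 13623597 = -11.01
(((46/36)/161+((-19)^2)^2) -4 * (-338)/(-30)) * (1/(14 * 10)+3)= 34553087903/88200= 391758.37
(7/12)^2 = 49/144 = 0.34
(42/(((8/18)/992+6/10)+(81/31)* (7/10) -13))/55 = -93744/1297637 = -0.07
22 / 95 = 0.23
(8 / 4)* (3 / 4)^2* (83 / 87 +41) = 5475 / 116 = 47.20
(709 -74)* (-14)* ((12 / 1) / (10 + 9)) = -106680 / 19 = -5614.74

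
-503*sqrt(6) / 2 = -616.05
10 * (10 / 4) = 25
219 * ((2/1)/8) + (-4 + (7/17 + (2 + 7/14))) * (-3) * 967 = 218397/68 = 3211.72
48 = 48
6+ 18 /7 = 8.57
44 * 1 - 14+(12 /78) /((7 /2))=2734 /91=30.04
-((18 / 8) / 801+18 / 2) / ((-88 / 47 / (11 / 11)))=150635 / 31328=4.81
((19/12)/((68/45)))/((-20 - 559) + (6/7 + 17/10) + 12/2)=-9975/5430616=-0.00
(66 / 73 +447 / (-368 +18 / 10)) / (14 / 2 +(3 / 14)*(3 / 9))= -65814 / 1470293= -0.04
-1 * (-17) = 17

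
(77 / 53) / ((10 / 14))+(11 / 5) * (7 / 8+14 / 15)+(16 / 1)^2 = 8331991 / 31800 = 262.01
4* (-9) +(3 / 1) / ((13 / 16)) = -420 / 13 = -32.31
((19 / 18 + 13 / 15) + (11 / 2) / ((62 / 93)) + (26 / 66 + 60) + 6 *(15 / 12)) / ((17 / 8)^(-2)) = 44671019 / 126720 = 352.52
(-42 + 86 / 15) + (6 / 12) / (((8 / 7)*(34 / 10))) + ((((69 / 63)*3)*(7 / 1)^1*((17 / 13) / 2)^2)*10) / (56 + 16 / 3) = -11906221 / 344760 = -34.53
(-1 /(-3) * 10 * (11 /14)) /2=55 /42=1.31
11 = 11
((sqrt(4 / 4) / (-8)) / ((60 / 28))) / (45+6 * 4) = -7 / 8280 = -0.00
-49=-49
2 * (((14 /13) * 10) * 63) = 17640 /13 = 1356.92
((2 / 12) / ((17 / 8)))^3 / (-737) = -64 / 97763787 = -0.00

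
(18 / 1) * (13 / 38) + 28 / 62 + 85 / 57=14314 / 1767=8.10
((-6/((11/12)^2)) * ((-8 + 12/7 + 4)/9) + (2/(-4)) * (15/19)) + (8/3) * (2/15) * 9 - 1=582361/160930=3.62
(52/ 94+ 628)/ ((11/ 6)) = 342.85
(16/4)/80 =1/20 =0.05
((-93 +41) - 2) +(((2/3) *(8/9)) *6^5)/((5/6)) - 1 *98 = 26888/5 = 5377.60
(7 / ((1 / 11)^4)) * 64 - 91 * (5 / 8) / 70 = 104946675 / 16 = 6559167.19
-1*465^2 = -216225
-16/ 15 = -1.07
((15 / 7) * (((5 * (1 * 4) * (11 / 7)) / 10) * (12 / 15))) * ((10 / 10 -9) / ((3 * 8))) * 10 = -17.96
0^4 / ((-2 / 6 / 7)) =0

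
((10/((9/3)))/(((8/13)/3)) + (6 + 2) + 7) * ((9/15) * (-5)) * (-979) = 91781.25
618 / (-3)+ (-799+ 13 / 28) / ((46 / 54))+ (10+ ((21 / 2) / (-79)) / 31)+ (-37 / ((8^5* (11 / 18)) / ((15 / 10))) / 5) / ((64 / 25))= -10309238627485715 / 9095723614208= -1133.42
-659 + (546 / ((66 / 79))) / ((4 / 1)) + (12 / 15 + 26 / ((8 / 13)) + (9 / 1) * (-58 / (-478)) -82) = -533.47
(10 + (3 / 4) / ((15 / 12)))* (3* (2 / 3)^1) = 106 / 5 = 21.20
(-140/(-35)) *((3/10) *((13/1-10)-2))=6/5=1.20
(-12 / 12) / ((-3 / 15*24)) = 5 / 24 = 0.21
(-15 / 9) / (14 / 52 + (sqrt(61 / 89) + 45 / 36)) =-365612 / 234303 + 2704 * sqrt(5429) / 234303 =-0.71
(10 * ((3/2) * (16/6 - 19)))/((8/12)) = -735/2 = -367.50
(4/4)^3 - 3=-2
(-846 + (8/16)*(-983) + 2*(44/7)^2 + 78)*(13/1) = -1503931/98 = -15346.23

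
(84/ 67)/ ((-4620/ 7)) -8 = -29487/ 3685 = -8.00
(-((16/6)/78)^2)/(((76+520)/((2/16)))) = -1/4079322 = -0.00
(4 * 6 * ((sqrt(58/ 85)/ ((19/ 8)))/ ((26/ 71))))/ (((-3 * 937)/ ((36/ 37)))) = -81792 * sqrt(4930)/ 727875655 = -0.01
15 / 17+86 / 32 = 971 / 272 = 3.57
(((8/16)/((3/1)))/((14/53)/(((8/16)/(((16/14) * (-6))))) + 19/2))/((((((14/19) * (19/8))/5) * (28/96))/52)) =14.44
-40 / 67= -0.60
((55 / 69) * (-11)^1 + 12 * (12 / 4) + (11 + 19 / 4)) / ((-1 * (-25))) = 11863 / 6900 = 1.72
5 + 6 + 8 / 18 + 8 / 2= 139 / 9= 15.44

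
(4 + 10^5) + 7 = 100011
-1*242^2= -58564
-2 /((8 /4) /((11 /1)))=-11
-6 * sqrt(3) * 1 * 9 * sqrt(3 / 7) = -162 * sqrt(7) / 7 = -61.23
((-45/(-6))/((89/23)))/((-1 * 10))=-69/356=-0.19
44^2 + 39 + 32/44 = 21733/11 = 1975.73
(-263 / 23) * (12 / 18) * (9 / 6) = -263 / 23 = -11.43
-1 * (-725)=725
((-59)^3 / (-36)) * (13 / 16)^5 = 76255785047 / 37748736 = 2020.09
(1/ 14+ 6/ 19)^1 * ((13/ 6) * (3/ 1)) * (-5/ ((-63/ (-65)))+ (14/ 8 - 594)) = -201582433/ 134064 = -1503.63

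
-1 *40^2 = -1600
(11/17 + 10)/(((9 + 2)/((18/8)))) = 1629/748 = 2.18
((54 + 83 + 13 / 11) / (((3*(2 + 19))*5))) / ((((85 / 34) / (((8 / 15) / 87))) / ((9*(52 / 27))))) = 252928 / 13565475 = 0.02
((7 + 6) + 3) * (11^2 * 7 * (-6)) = -81312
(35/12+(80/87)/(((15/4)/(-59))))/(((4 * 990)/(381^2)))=-194499611/459360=-423.41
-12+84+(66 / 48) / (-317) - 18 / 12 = 178777 / 2536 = 70.50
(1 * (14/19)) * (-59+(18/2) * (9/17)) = -12908/323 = -39.96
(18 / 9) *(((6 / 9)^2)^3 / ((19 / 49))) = 6272 / 13851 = 0.45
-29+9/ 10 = -28.10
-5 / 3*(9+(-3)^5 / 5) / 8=33 / 4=8.25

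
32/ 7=4.57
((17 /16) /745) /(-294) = -17 /3504480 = -0.00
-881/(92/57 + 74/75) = -1255425/3706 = -338.75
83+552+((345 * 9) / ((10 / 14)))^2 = 18897044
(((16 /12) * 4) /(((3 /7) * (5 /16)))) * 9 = 358.40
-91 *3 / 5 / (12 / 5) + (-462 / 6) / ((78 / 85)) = -16639 / 156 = -106.66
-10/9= -1.11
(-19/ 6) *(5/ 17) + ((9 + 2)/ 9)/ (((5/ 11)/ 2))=6803/ 1530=4.45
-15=-15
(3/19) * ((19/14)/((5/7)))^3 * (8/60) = 361/2500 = 0.14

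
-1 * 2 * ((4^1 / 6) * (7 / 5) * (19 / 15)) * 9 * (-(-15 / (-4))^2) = 1197 / 4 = 299.25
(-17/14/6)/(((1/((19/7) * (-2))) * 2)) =323/588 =0.55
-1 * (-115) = 115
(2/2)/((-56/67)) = -67/56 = -1.20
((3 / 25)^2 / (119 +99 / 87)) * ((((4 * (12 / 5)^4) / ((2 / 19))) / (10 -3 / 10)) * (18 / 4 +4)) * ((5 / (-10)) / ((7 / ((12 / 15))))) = -1748107008 / 231019140625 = -0.01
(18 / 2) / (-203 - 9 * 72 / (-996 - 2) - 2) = -4491 / 101971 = -0.04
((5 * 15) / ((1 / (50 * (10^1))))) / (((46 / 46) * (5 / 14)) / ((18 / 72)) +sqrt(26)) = -1312500 / 587 +918750 * sqrt(26) / 587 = 5744.85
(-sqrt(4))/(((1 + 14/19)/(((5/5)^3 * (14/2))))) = -266/33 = -8.06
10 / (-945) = -2 / 189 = -0.01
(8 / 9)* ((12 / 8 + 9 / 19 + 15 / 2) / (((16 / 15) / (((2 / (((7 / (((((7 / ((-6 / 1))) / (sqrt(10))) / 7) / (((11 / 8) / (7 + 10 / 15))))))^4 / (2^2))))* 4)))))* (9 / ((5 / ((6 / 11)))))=2292457472 / 2975529155445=0.00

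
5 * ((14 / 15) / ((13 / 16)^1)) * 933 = 5358.77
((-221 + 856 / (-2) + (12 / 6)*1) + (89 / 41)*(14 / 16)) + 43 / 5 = -1043861 / 1640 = -636.50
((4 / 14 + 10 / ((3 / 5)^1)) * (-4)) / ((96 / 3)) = -89 / 42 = -2.12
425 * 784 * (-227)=-75636400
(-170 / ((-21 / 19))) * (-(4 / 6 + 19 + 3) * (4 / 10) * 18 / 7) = -3585.96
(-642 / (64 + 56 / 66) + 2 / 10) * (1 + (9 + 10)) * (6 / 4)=-291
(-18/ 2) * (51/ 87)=-153/ 29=-5.28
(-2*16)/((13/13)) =-32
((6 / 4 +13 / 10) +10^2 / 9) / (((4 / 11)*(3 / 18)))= 3443 / 15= 229.53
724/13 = 55.69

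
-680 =-680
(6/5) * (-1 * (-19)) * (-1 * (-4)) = 456/5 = 91.20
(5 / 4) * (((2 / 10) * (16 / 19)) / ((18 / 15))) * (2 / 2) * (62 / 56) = 155 / 798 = 0.19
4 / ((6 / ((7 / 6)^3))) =343 / 324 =1.06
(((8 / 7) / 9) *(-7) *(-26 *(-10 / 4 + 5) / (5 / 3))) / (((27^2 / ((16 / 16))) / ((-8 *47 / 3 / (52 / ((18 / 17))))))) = -1504 / 12393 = -0.12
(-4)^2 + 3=19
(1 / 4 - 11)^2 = 1849 / 16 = 115.56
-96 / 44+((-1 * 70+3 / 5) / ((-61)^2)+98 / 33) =472279 / 613965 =0.77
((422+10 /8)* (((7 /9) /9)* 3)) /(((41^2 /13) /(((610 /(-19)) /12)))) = -46989215 /20696472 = -2.27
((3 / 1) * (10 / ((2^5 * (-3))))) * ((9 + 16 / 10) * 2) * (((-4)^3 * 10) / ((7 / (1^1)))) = 4240 / 7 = 605.71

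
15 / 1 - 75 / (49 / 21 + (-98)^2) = 432060 / 28819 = 14.99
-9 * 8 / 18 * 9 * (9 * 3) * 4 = -3888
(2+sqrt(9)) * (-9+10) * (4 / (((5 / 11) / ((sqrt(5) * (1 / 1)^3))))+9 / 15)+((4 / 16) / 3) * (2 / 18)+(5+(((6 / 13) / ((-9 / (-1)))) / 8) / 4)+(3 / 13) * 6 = 52765 / 5616+44 * sqrt(5) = 107.78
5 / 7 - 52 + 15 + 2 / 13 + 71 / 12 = -32995 / 1092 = -30.22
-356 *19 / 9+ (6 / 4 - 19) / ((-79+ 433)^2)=-751.56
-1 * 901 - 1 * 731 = -1632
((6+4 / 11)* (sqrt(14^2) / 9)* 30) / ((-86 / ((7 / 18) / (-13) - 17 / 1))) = 9763250 / 166023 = 58.81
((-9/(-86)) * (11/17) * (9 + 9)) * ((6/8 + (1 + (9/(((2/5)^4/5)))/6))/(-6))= -2801007/46784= -59.87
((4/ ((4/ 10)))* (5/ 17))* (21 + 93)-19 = 5377/ 17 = 316.29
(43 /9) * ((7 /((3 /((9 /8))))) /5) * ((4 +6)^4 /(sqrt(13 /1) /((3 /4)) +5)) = 1128750 /17-301000 * sqrt(13) /17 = 2557.59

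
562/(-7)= -562/7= -80.29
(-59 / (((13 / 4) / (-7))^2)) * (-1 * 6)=277536 / 169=1642.22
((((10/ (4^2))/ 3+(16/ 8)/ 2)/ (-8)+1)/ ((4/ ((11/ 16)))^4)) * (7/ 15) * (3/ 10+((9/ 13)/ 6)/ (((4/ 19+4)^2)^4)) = 24290142640236099141207/ 234187180623265792000000000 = 0.00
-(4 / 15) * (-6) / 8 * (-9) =-9 / 5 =-1.80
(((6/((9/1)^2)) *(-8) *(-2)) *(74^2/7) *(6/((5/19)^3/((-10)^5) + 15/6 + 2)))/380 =5060700160/1555621137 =3.25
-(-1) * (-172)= -172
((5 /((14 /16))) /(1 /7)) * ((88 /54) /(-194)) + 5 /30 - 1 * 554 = -2902739 /5238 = -554.17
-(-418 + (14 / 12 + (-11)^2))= 1775 / 6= 295.83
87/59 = 1.47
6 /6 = 1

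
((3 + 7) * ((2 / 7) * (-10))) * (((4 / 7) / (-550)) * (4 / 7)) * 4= 256 / 3773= 0.07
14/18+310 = 2797/9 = 310.78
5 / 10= 1 / 2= 0.50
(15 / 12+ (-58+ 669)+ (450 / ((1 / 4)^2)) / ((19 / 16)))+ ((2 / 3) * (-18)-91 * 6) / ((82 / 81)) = 19083047 / 3116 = 6124.21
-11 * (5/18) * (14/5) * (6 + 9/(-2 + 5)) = -77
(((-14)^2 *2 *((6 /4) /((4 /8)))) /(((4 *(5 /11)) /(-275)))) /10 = -17787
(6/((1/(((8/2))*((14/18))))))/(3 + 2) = 56/15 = 3.73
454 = 454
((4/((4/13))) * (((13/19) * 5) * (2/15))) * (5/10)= 169/57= 2.96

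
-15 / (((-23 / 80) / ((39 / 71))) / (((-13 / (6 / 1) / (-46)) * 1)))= 50700 / 37559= 1.35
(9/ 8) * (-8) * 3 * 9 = -243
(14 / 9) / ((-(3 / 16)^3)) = -57344 / 243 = -235.98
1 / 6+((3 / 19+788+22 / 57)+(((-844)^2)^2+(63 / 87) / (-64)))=17893749779473233 / 35264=507422577684.70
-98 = -98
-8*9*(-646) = 46512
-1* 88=-88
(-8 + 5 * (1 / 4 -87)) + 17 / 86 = -75947 / 172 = -441.55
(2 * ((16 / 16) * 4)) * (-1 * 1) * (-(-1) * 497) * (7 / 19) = -27832 / 19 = -1464.84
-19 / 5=-3.80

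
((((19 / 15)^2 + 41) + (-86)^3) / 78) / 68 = -71551507 / 596700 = -119.91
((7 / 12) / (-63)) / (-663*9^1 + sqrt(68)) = sqrt(17) / 1922671134 + 13 / 8377652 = 0.00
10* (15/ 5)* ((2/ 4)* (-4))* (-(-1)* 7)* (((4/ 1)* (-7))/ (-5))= -2352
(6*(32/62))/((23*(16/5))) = 30/713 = 0.04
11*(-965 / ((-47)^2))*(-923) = 9797645 / 2209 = 4435.33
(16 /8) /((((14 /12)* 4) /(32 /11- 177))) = -5745 /77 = -74.61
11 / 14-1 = -0.21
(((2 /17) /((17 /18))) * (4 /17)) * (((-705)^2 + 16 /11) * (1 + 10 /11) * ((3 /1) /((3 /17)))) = 16533087984 /34969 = 472792.70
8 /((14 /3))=12 /7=1.71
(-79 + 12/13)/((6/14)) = -7105/39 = -182.18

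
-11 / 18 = -0.61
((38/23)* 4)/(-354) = -76/4071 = -0.02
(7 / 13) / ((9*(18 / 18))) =7 / 117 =0.06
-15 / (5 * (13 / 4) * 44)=-3 / 143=-0.02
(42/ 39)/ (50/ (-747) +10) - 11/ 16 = -31919/ 55120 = -0.58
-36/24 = -1.50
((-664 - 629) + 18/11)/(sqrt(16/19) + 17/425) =2249125/36597 - 11837500* sqrt(19)/36597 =-1348.45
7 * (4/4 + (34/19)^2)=10619/361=29.42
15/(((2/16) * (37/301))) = 36120/37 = 976.22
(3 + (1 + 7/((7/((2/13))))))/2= 27/13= 2.08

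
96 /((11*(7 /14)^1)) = 192 /11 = 17.45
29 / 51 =0.57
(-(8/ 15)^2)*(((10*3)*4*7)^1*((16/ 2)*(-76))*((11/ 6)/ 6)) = 5992448/ 135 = 44388.50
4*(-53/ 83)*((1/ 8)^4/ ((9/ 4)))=-53/ 191232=-0.00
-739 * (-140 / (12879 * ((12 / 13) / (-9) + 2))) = 4.23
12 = 12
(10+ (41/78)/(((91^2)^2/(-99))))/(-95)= -17829488507/169380153670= -0.11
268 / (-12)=-67 / 3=-22.33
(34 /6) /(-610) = -17 /1830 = -0.01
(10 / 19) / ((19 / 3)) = 30 / 361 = 0.08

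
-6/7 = -0.86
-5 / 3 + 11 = 28 / 3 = 9.33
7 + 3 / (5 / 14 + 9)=959 / 131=7.32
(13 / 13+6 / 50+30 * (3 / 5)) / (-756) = -239 / 9450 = -0.03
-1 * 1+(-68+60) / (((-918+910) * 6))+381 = 2281 / 6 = 380.17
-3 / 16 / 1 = -0.19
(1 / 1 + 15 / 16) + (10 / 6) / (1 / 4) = 413 / 48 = 8.60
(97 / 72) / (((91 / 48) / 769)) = 149186 / 273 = 546.47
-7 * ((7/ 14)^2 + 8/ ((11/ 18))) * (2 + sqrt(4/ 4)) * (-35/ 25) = 86289/ 220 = 392.22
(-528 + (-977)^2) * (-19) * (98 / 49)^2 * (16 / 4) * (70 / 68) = -298546195.29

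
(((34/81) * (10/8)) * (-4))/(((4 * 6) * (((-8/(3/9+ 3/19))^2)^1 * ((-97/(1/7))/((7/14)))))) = 595/2450629728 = 0.00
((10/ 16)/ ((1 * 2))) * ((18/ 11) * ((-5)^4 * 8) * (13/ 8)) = 365625/ 88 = 4154.83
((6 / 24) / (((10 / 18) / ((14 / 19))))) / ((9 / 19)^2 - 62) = -1197 / 223010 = -0.01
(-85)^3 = -614125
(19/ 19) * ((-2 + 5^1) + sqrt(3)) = sqrt(3) + 3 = 4.73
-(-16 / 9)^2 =-3.16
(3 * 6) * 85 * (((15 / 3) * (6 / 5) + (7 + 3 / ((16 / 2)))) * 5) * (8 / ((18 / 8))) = 363800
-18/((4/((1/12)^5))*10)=-1/552960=-0.00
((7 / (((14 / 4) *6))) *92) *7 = 644 / 3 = 214.67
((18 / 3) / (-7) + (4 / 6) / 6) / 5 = -47 / 315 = -0.15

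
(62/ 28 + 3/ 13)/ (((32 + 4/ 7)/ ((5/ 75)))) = 89/ 17784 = 0.01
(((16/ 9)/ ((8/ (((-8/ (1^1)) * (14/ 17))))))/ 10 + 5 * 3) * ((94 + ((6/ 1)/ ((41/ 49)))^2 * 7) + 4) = 1749424754/ 257193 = 6801.99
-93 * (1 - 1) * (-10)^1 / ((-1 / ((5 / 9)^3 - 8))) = 0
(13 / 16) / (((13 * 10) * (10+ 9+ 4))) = 0.00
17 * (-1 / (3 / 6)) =-34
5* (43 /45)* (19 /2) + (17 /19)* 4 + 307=355.97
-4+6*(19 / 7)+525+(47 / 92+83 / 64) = 539.09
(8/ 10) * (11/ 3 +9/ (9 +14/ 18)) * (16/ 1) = 9688/ 165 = 58.72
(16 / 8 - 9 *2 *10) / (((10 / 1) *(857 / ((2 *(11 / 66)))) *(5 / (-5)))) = 89 / 12855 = 0.01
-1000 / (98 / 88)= -44000 / 49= -897.96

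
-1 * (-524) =524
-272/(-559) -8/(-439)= 123880/245401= 0.50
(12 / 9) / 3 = 0.44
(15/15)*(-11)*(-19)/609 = 209/609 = 0.34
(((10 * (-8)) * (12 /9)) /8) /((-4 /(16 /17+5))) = 1010 /51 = 19.80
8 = 8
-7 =-7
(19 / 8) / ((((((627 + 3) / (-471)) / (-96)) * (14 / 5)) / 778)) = 2320774 / 49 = 47362.73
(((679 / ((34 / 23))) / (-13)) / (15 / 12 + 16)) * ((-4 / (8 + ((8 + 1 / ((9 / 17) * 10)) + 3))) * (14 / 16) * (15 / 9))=237650 / 381667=0.62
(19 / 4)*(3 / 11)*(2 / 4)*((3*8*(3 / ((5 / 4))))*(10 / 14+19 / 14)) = 29754 / 385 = 77.28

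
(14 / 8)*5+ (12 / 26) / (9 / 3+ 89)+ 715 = 865611 / 1196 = 723.76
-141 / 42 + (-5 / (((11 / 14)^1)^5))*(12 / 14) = -17.67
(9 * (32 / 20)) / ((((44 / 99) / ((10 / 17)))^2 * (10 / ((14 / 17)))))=10206 / 4913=2.08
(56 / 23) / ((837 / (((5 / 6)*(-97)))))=-13580 / 57753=-0.24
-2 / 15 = -0.13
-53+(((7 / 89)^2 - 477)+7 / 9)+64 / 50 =-940900802 / 1782225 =-527.94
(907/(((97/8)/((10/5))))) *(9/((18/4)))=29024/97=299.22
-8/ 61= -0.13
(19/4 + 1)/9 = 23/36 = 0.64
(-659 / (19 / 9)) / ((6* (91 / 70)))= -9885 / 247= -40.02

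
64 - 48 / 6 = 56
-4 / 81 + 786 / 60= 10571 / 810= 13.05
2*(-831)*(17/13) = -28254/13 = -2173.38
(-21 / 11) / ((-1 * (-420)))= -1 / 220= -0.00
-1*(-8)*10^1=80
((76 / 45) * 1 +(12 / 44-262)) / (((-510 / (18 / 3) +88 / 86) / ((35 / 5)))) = 38744419 / 1787445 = 21.68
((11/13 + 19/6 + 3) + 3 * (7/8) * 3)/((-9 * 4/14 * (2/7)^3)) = -11152645/44928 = -248.23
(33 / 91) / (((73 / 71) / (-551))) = -1290993 / 6643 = -194.34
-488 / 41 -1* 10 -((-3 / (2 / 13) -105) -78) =14809 / 82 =180.60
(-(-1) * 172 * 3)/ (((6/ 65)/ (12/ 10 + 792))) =4433988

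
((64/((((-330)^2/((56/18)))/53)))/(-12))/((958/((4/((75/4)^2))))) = -189952/1980567703125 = -0.00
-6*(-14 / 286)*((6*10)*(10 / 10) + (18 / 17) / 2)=43218 / 2431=17.78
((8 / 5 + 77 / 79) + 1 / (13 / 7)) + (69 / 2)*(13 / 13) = 386287 / 10270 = 37.61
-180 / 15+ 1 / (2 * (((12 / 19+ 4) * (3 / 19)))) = -5975 / 528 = -11.32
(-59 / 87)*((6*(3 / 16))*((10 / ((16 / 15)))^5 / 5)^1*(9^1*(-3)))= 2268158203125 / 7602176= 298356.44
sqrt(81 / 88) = 9* sqrt(22) / 44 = 0.96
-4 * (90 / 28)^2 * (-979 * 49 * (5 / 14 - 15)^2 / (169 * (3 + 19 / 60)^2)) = 74982160687500 / 327935881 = 228648.85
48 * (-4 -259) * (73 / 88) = -10472.18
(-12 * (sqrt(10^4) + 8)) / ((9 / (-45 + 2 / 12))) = 6456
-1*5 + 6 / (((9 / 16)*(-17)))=-5.63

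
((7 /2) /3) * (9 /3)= 7 /2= 3.50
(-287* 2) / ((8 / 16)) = -1148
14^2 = 196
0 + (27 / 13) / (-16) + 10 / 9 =1837 / 1872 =0.98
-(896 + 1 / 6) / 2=-5377 / 12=-448.08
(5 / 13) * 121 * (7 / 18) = 4235 / 234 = 18.10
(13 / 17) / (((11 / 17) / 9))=117 / 11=10.64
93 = 93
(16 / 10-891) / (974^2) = -4447 / 4743380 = -0.00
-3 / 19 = -0.16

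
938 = 938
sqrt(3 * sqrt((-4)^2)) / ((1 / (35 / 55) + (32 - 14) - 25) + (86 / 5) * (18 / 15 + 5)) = 175 * sqrt(3) / 8856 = 0.03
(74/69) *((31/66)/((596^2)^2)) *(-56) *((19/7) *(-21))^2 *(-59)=171009671/3990392110496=0.00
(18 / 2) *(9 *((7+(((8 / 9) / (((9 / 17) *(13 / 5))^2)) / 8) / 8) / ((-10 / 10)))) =-6906481 / 12168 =-567.59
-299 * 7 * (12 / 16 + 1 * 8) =-73255 / 4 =-18313.75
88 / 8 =11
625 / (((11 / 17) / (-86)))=-913750 / 11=-83068.18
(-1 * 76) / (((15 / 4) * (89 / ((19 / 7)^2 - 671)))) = 9885472 / 65415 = 151.12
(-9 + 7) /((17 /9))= -18 /17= -1.06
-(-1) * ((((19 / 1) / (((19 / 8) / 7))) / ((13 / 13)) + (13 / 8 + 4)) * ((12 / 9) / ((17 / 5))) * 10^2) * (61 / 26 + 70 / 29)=448625 / 39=11503.21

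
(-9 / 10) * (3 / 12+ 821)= -5913 / 8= -739.12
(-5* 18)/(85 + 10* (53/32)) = -0.89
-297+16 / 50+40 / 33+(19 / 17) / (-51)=-70452154 / 238425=-295.49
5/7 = 0.71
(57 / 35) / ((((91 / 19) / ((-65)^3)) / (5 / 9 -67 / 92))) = 16127.42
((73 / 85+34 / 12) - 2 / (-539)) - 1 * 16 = -3382283 / 274890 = -12.30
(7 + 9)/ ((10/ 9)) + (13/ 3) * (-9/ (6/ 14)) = -76.60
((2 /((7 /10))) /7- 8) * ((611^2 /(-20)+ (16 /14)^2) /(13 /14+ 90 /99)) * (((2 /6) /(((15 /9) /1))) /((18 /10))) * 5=12474768218 /291207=42838.15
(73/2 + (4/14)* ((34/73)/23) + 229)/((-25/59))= -626.59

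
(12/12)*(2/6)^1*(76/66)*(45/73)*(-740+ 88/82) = -5756240/32923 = -174.84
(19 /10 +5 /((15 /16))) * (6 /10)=217 /50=4.34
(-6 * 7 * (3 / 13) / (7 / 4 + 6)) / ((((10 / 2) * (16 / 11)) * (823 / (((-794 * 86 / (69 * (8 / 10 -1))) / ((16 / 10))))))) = -19717005 / 30513548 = -0.65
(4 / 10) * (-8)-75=-391 / 5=-78.20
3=3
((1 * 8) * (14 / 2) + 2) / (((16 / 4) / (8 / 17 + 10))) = 2581 / 17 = 151.82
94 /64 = 47 /32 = 1.47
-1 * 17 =-17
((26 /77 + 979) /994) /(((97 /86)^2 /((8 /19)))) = 2230899856 /6841387399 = 0.33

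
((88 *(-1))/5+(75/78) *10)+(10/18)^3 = -370226/47385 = -7.81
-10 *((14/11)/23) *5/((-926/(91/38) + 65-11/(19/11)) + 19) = 1210300/135189791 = 0.01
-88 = -88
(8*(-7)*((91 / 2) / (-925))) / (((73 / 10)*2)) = 2548 / 13505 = 0.19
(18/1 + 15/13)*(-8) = -1992/13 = -153.23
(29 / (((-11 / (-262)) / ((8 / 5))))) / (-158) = -30392 / 4345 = -6.99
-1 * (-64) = 64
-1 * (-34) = 34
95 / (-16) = -95 / 16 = -5.94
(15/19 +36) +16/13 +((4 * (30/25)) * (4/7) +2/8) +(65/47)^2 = 42.93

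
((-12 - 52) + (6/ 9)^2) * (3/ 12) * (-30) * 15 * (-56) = -400400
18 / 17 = 1.06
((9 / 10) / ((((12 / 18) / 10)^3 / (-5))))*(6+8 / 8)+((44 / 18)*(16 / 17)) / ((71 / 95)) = -2309678495 / 21726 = -106309.42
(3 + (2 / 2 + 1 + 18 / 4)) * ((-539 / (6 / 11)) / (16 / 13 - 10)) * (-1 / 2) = -77077 / 144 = -535.26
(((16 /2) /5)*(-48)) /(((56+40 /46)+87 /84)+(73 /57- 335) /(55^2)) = -8528002560 /6417650507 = -1.33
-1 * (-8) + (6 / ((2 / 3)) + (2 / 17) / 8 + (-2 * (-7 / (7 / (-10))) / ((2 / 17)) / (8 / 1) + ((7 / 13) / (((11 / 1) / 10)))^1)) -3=-16399 / 2431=-6.75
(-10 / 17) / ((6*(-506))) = 5 / 25806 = 0.00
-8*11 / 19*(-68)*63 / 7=53856 / 19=2834.53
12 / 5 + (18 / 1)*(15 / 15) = 102 / 5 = 20.40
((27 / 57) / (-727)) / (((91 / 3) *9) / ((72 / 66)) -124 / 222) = -0.00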